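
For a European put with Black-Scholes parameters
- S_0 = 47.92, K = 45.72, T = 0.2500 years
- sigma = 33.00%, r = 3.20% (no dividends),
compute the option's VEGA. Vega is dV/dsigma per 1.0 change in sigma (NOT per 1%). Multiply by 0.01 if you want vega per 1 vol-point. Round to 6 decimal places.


Answer: Vega = 8.767010

Derivation:
d1 = 0.4158158478; d2 = 0.2508158478
phi(d1) = 0.3659019261; exp(-qT) = 1.0000000000; exp(-rT) = 0.9920319148
Vega = S * exp(-qT) * phi(d1) * sqrt(T) = 47.9200 * 1.0000000000 * 0.3659019261 * 0.5000000000 = 8.767010


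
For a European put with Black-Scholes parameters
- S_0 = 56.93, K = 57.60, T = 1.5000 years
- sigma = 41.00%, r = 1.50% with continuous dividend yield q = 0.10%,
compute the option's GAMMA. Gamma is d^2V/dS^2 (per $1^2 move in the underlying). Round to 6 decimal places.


d1 = 0.2695929824; d2 = -0.2325524148
phi(d1) = 0.3847049042; exp(-qT) = 0.9985011244; exp(-rT) = 0.9777512372
Gamma = exp(-qT) * phi(d1) / (S * sigma * sqrt(T)) = 0.9985011244 * 0.3847049042 / (56.9300 * 0.4100 * 1.2247448714) = 0.013437

Answer: Gamma = 0.013437


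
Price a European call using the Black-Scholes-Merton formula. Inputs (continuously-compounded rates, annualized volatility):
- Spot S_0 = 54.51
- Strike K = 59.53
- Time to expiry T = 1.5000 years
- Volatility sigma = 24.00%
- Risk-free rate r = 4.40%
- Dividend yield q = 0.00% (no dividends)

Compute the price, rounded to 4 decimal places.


d1 = (ln(S/K) + (r - q + 0.5*sigma^2) * T) / (sigma * sqrt(T)) = 0.07179653
d2 = d1 - sigma * sqrt(T) = -0.22214224
exp(-rT) = 0.93613086; exp(-qT) = 1.00000000
C = S_0 * exp(-qT) * N(d1) - K * exp(-rT) * N(d2)
N(d1) = 0.52861808; N(d2) = 0.41210158
C = 54.5100 * 1.00000000 * 0.52861808 - 59.5300 * 0.93613086 * 0.41210158 = 5.8494

Answer: Price = 5.8494


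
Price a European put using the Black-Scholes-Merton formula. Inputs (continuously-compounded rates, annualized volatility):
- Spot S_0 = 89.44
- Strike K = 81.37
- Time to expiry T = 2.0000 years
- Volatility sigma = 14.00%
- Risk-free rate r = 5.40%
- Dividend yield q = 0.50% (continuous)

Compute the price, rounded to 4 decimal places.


Answer: Price = 1.3930

Derivation:
d1 = (ln(S/K) + (r - q + 0.5*sigma^2) * T) / (sigma * sqrt(T)) = 1.07157666
d2 = d1 - sigma * sqrt(T) = 0.87358676
exp(-rT) = 0.89762760; exp(-qT) = 0.99004983
P = K * exp(-rT) * N(-d2) - S_0 * exp(-qT) * N(-d1)
N(-d1) = 0.14195511; N(-d2) = 0.19117167
P = 81.3700 * 0.89762760 * 0.19117167 - 89.4400 * 0.99004983 * 0.14195511 = 1.3930


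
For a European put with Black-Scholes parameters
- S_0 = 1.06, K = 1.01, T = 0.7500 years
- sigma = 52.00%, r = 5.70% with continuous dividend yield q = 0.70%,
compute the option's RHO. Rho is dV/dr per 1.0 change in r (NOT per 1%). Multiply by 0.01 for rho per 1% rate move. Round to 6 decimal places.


Answer: Rho = -0.372916

Derivation:
d1 = 0.4157334461; d2 = -0.0345997639
phi(d1) = 0.3659144624; exp(-qT) = 0.9947637572; exp(-rT) = 0.9581508979
N(-d2) = 0.5138005551
Rho = -K*T*exp(-rT)*N(-d2) = -1.0100 * 0.7500 * 0.9581508979 * 0.5138005551 = -0.372916


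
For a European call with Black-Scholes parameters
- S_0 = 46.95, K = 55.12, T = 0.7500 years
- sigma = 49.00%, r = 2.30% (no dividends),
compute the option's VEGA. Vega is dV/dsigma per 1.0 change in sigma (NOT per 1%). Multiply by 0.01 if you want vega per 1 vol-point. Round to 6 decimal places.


d1 = -0.1252306221; d2 = -0.5495830700
phi(d1) = 0.3958262655; exp(-qT) = 1.0000000000; exp(-rT) = 0.9828979294
Vega = S * exp(-qT) * phi(d1) * sqrt(T) = 46.9500 * 1.0000000000 * 0.3958262655 * 0.8660254038 = 16.094253

Answer: Vega = 16.094253


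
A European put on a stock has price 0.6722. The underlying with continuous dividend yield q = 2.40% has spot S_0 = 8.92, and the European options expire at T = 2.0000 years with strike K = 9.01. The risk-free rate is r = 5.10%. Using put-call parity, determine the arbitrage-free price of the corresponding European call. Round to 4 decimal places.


Answer: Call price = 1.0379

Derivation:
Put-call parity: C - P = S_0 * exp(-qT) - K * exp(-rT).
S_0 * exp(-qT) = 8.9200 * 0.95313379 = 8.50195338
K * exp(-rT) = 9.0100 * 0.90302955 = 8.13629626
C = P + S*exp(-qT) - K*exp(-rT)
C = 0.6722 + 8.50195338 - 8.13629626 = 1.0379


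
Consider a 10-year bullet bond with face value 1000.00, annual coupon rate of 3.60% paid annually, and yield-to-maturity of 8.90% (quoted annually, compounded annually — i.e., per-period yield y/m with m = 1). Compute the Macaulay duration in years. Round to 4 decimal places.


Coupon per period c = face * coupon_rate / m = 36.000000
Periods per year m = 1; per-period yield y/m = 0.089000
Number of cashflows N = 10
Cashflows (t years, CF_t, discount factor 1/(1+y/m)^(m*t), PV):
  t = 1.0000: CF_t = 36.000000, DF = 0.918274, PV = 33.057851
  t = 2.0000: CF_t = 36.000000, DF = 0.843226, PV = 30.356154
  t = 3.0000: CF_t = 36.000000, DF = 0.774313, PV = 27.875256
  t = 4.0000: CF_t = 36.000000, DF = 0.711031, PV = 25.597113
  t = 5.0000: CF_t = 36.000000, DF = 0.652921, PV = 23.505154
  t = 6.0000: CF_t = 36.000000, DF = 0.599560, PV = 21.584164
  t = 7.0000: CF_t = 36.000000, DF = 0.550560, PV = 19.820169
  t = 8.0000: CF_t = 36.000000, DF = 0.505565, PV = 18.200338
  t = 9.0000: CF_t = 36.000000, DF = 0.464247, PV = 16.712891
  t = 10.0000: CF_t = 1036.000000, DF = 0.426306, PV = 441.652769
Price P = sum_t PV_t = 658.361858
Macaulay numerator sum_t t * PV_t:
  t * PV_t at t = 1.0000: 33.057851
  t * PV_t at t = 2.0000: 60.712307
  t * PV_t at t = 3.0000: 83.625767
  t * PV_t at t = 4.0000: 102.388451
  t * PV_t at t = 5.0000: 117.525770
  t * PV_t at t = 6.0000: 129.504981
  t * PV_t at t = 7.0000: 138.741180
  t * PV_t at t = 8.0000: 145.602707
  t * PV_t at t = 9.0000: 150.416020
  t * PV_t at t = 10.0000: 4416.527692
Macaulay duration D = (sum_t t * PV_t) / P = 5378.102727 / 658.361858 = 8.168916

Answer: Macaulay duration = 8.1689 years


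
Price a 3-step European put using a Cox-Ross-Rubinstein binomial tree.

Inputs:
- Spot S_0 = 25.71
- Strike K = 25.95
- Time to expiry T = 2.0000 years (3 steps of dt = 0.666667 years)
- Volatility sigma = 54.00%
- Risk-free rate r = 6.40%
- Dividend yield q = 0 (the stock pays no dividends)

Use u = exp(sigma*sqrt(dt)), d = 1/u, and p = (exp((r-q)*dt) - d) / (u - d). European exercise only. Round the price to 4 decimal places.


Answer: Price = V(0,0) = 6.3898

Derivation:
dt = T/N = 0.666667
u = exp(sigma*sqrt(dt)) = 1.554118; d = 1/u = 0.643452
p = (exp((r-q)*dt) - d) / (u - d) = 0.439391
Discount per step: exp(-r*dt) = 0.958231
Stock lattice S(k, i) with i counting down-moves:
  k=0: S(0,0) = 25.7100
  k=1: S(1,0) = 39.9564; S(1,1) = 16.5431
  k=2: S(2,0) = 62.0969; S(2,1) = 25.7100; S(2,2) = 10.6447
  k=3: S(3,0) = 96.5059; S(3,1) = 39.9564; S(3,2) = 16.5431; S(3,3) = 6.8494
Terminal payoffs V(N, i) = max(K - S_T, 0):
  V(3,0) = 0.000000; V(3,1) = 0.000000; V(3,2) = 9.406854; V(3,3) = 19.100638
Backward induction: V(k, i) = exp(-r*dt) * [p * V(k+1, i) + (1-p) * V(k+1, i+1)].
  V(2,0) = exp(-r*dt) * [p*0.000000 + (1-p)*0.000000] = 0.000000
  V(2,1) = exp(-r*dt) * [p*0.000000 + (1-p)*9.406854] = 5.053298
  V(2,2) = exp(-r*dt) * [p*9.406854 + (1-p)*19.100638] = 14.221371
  V(1,0) = exp(-r*dt) * [p*0.000000 + (1-p)*5.053298] = 2.714597
  V(1,1) = exp(-r*dt) * [p*5.053298 + (1-p)*14.221371] = 9.767251
  V(0,0) = exp(-r*dt) * [p*2.714597 + (1-p)*9.767251] = 6.389848


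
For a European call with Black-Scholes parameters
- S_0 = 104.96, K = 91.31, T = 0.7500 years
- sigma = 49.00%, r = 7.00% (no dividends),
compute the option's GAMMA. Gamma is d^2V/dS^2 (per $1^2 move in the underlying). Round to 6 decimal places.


Answer: Gamma = 0.007184

Derivation:
d1 = 0.6642038145; d2 = 0.2398513667
phi(d1) = 0.3199719681; exp(-qT) = 1.0000000000; exp(-rT) = 0.9488543211
Gamma = exp(-qT) * phi(d1) / (S * sigma * sqrt(T)) = 1.0000000000 * 0.3199719681 / (104.9600 * 0.4900 * 0.8660254038) = 0.007184


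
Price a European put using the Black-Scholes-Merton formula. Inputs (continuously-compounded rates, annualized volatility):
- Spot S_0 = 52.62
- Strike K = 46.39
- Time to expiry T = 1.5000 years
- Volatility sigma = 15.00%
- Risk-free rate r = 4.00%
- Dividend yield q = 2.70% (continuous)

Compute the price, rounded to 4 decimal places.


Answer: Price = 1.0496

Derivation:
d1 = (ln(S/K) + (r - q + 0.5*sigma^2) * T) / (sigma * sqrt(T)) = 0.88392481
d2 = d1 - sigma * sqrt(T) = 0.70021308
exp(-rT) = 0.94176453; exp(-qT) = 0.96030916
P = K * exp(-rT) * N(-d2) - S_0 * exp(-qT) * N(-d1)
N(-d1) = 0.18836840; N(-d2) = 0.24189712
P = 46.3900 * 0.94176453 * 0.24189712 - 52.6200 * 0.96030916 * 0.18836840 = 1.0496


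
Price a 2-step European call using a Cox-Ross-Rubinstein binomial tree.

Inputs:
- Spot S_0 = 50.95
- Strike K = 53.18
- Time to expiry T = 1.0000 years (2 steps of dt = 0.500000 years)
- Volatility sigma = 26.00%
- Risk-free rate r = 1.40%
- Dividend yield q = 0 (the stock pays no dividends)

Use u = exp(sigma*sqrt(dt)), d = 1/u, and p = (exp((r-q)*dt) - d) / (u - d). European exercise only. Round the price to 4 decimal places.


Answer: Price = V(0,0) = 4.5065

Derivation:
dt = T/N = 0.500000
u = exp(sigma*sqrt(dt)) = 1.201833; d = 1/u = 0.832062
p = (exp((r-q)*dt) - d) / (u - d) = 0.473164
Discount per step: exp(-r*dt) = 0.993024
Stock lattice S(k, i) with i counting down-moves:
  k=0: S(0,0) = 50.9500
  k=1: S(1,0) = 61.2334; S(1,1) = 42.3936
  k=2: S(2,0) = 73.5923; S(2,1) = 50.9500; S(2,2) = 35.2741
Terminal payoffs V(N, i) = max(S_T - K, 0):
  V(2,0) = 20.412292; V(2,1) = 0.000000; V(2,2) = 0.000000
Backward induction: V(k, i) = exp(-r*dt) * [p * V(k+1, i) + (1-p) * V(k+1, i+1)].
  V(1,0) = exp(-r*dt) * [p*20.412292 + (1-p)*0.000000] = 9.590992
  V(1,1) = exp(-r*dt) * [p*0.000000 + (1-p)*0.000000] = 0.000000
  V(0,0) = exp(-r*dt) * [p*9.590992 + (1-p)*0.000000] = 4.506458


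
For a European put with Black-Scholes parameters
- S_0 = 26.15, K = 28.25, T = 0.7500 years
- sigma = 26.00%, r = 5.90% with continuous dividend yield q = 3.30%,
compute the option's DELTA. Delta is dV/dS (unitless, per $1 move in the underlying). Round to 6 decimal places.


Answer: Delta = -0.543576

Derivation:
d1 = -0.1438679909; d2 = -0.3690345959
phi(d1) = 0.3948349172; exp(-qT) = 0.9755537700; exp(-rT) = 0.9567147489
N(-d1) = 0.5571976439
Delta = -exp(-qT) * N(-d1) = -0.9755537700 * 0.5571976439 = -0.543576


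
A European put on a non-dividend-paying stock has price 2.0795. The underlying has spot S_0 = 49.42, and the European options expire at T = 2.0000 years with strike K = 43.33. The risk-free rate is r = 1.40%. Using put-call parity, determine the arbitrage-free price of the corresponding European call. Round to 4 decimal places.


Answer: Call price = 9.3659

Derivation:
Put-call parity: C - P = S_0 * exp(-qT) - K * exp(-rT).
S_0 * exp(-qT) = 49.4200 * 1.00000000 = 49.42000000
K * exp(-rT) = 43.3300 * 0.97238837 = 42.13358793
C = P + S*exp(-qT) - K*exp(-rT)
C = 2.0795 + 49.42000000 - 42.13358793 = 9.3659


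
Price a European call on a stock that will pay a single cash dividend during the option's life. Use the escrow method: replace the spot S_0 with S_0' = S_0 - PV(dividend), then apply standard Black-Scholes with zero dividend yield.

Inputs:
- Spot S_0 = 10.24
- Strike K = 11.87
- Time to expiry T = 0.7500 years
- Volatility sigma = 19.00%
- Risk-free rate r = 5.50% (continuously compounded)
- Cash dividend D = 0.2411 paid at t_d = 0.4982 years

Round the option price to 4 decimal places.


Answer: Price = 0.2153

Derivation:
PV(D) = D * exp(-r * t_d) = 0.2411 * 0.97297100 = 0.23458331
S_0' = S_0 - PV(D) = 10.2400 - 0.23458331 = 10.00541669
d1 = (ln(S_0'/K) + (r + sigma^2/2)*T) / (sigma*sqrt(T)) = -0.70558337
d2 = d1 - sigma*sqrt(T) = -0.87012820
exp(-rT) = 0.95958920
N(d1) = 0.24022363; N(d2) = 0.19211518
C = S_0' * N(d1) - K * exp(-rT) * N(d2) = 10.00541669 * 0.24022363 - 11.8700 * 0.95958920 * 0.19211518 = 0.2153


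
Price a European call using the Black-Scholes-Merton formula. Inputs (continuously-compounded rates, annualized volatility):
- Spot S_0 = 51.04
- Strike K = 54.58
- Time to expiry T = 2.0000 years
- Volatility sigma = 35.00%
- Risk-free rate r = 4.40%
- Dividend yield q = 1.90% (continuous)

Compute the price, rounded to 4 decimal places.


Answer: Price = 9.2703

Derivation:
d1 = (ln(S/K) + (r - q + 0.5*sigma^2) * T) / (sigma * sqrt(T)) = 0.21302526
d2 = d1 - sigma * sqrt(T) = -0.28194949
exp(-rT) = 0.91576088; exp(-qT) = 0.96271294
C = S_0 * exp(-qT) * N(d1) - K * exp(-rT) * N(d2)
N(d1) = 0.58434637; N(d2) = 0.38899112
C = 51.0400 * 0.96271294 * 0.58434637 - 54.5800 * 0.91576088 * 0.38899112 = 9.2703


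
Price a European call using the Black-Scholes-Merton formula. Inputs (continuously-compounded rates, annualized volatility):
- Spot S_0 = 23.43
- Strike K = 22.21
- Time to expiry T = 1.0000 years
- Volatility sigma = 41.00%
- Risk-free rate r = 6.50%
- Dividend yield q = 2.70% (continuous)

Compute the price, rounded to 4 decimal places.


Answer: Price = 4.6257

Derivation:
d1 = (ln(S/K) + (r - q + 0.5*sigma^2) * T) / (sigma * sqrt(T)) = 0.42810882
d2 = d1 - sigma * sqrt(T) = 0.01810882
exp(-rT) = 0.93706746; exp(-qT) = 0.97336124
C = S_0 * exp(-qT) * N(d1) - K * exp(-rT) * N(d2)
N(d1) = 0.66571405; N(d2) = 0.50722398
C = 23.4300 * 0.97336124 * 0.66571405 - 22.2100 * 0.93706746 * 0.50722398 = 4.6257


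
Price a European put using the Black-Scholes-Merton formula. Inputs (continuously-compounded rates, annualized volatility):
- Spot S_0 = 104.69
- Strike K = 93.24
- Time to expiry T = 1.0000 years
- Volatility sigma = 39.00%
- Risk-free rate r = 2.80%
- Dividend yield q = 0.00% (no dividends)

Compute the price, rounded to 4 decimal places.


Answer: Price = 9.0899

Derivation:
d1 = (ln(S/K) + (r - q + 0.5*sigma^2) * T) / (sigma * sqrt(T)) = 0.56378664
d2 = d1 - sigma * sqrt(T) = 0.17378664
exp(-rT) = 0.97238837; exp(-qT) = 1.00000000
P = K * exp(-rT) * N(-d2) - S_0 * exp(-qT) * N(-d1)
N(-d1) = 0.28644967; N(-d2) = 0.43101657
P = 93.2400 * 0.97238837 * 0.43101657 - 104.6900 * 1.00000000 * 0.28644967 = 9.0899


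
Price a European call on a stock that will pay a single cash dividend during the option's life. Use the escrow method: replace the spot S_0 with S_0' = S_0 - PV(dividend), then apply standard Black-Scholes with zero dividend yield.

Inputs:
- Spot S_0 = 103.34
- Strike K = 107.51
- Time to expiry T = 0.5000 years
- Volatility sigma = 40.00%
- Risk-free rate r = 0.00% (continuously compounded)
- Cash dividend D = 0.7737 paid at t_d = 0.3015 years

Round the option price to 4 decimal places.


Answer: Price = 9.5032

Derivation:
PV(D) = D * exp(-r * t_d) = 0.7737 * 1.00000000 = 0.77370000
S_0' = S_0 - PV(D) = 103.3400 - 0.77370000 = 102.56630000
d1 = (ln(S_0'/K) + (r + sigma^2/2)*T) / (sigma*sqrt(T)) = -0.02501195
d2 = d1 - sigma*sqrt(T) = -0.30785466
exp(-rT) = 1.00000000
N(d1) = 0.49002272; N(d2) = 0.37909646
C = S_0' * N(d1) - K * exp(-rT) * N(d2) = 102.56630000 * 0.49002272 - 107.5100 * 1.00000000 * 0.37909646 = 9.5032


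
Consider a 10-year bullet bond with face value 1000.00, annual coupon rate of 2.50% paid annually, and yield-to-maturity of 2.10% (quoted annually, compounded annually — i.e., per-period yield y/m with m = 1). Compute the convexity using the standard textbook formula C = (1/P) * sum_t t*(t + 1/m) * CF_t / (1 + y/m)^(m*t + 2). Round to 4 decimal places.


Coupon per period c = face * coupon_rate / m = 25.000000
Periods per year m = 1; per-period yield y/m = 0.021000
Number of cashflows N = 10
Cashflows (t years, CF_t, discount factor 1/(1+y/m)^(m*t), PV):
  t = 1.0000: CF_t = 25.000000, DF = 0.979432, PV = 24.485798
  t = 2.0000: CF_t = 25.000000, DF = 0.959287, PV = 23.982173
  t = 3.0000: CF_t = 25.000000, DF = 0.939556, PV = 23.488906
  t = 4.0000: CF_t = 25.000000, DF = 0.920231, PV = 23.005784
  t = 5.0000: CF_t = 25.000000, DF = 0.901304, PV = 22.532600
  t = 6.0000: CF_t = 25.000000, DF = 0.882766, PV = 22.069147
  t = 7.0000: CF_t = 25.000000, DF = 0.864609, PV = 21.615228
  t = 8.0000: CF_t = 25.000000, DF = 0.846826, PV = 21.170644
  t = 9.0000: CF_t = 25.000000, DF = 0.829408, PV = 20.735205
  t = 10.0000: CF_t = 1025.000000, DF = 0.812349, PV = 832.657589
Price P = sum_t PV_t = 1035.743073
Convexity numerator sum_t t*(t + 1/m) * CF_t / (1+y/m)^(m*t + 2):
  t = 1.0000: term = 46.977811
  t = 2.0000: term = 138.034705
  t = 3.0000: term = 270.391194
  t = 4.0000: term = 441.382949
  t = 5.0000: term = 648.456830
  t = 6.0000: term = 889.167054
  t = 7.0000: term = 1161.171471
  t = 8.0000: term = 1462.227961
  t = 9.0000: term = 1790.190941
  t = 10.0000: term = 87863.327290
Convexity = (1/P) * sum = 94711.328205 / 1035.743073 = 91.442879

Answer: Convexity = 91.4429


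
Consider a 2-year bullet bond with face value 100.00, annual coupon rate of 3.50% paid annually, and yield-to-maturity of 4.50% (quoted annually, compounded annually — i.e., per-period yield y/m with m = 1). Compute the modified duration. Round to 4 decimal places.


Answer: Modified duration = 1.8812

Derivation:
Coupon per period c = face * coupon_rate / m = 3.500000
Periods per year m = 1; per-period yield y/m = 0.045000
Number of cashflows N = 2
Cashflows (t years, CF_t, discount factor 1/(1+y/m)^(m*t), PV):
  t = 1.0000: CF_t = 3.500000, DF = 0.956938, PV = 3.349282
  t = 2.0000: CF_t = 103.500000, DF = 0.915730, PV = 94.778050
Price P = sum_t PV_t = 98.127332
First compute Macaulay numerator sum_t t * PV_t:
  t * PV_t at t = 1.0000: 3.349282
  t * PV_t at t = 2.0000: 189.556100
Macaulay duration D = 192.905382 / 98.127332 = 1.965868
Modified duration = D / (1 + y/m) = 1.965868 / (1 + 0.045000) = 1.881213


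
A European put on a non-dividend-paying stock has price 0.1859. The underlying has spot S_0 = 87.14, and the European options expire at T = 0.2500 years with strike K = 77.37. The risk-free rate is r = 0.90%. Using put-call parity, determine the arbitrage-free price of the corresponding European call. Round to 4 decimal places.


Answer: Call price = 10.1298

Derivation:
Put-call parity: C - P = S_0 * exp(-qT) - K * exp(-rT).
S_0 * exp(-qT) = 87.1400 * 1.00000000 = 87.14000000
K * exp(-rT) = 77.3700 * 0.99775253 = 77.19611320
C = P + S*exp(-qT) - K*exp(-rT)
C = 0.1859 + 87.14000000 - 77.19611320 = 10.1298


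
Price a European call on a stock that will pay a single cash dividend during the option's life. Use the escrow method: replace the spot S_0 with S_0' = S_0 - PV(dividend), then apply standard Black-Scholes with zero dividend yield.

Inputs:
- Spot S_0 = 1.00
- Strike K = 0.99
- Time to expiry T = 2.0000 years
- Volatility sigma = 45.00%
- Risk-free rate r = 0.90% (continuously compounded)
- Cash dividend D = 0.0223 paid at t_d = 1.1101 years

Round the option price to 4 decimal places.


PV(D) = D * exp(-r * t_d) = 0.0223 * 0.99005884 = 0.02207831
S_0' = S_0 - PV(D) = 1.0000 - 0.02207831 = 0.97792169
d1 = (ln(S_0'/K) + (r + sigma^2/2)*T) / (sigma*sqrt(T)) = 0.32719347
d2 = d1 - sigma*sqrt(T) = -0.30920263
exp(-rT) = 0.98216103
N(d1) = 0.62823922; N(d2) = 0.37858370
C = S_0' * N(d1) - K * exp(-rT) * N(d2) = 0.97792169 * 0.62823922 - 0.9900 * 0.98216103 * 0.37858370 = 0.2463

Answer: Price = 0.2463


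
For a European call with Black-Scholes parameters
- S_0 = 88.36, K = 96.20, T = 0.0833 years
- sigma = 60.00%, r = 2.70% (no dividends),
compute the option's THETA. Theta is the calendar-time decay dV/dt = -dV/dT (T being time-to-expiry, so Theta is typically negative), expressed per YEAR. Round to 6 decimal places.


d1 = -0.3913305330; d2 = -0.5645009692
phi(d1) = 0.3695355522; exp(-qT) = 1.0000000000; exp(-rT) = 0.9977534273
Theta = -S*exp(-qT)*phi(d1)*sigma/(2*sqrt(T)) - r*K*exp(-rT)*N(d2) + q*S*exp(-qT)*N(d1)
N(d1) = 0.3477764664; N(d2) = 0.2862066204; sqrt(T) = 0.2886173938
Term 1 = -88.3600 * 1.0000000000 * 0.3695355522 * 0.6000 / (2 * 0.2886173938) = -33.9399101653
Term 2 = -0.0270 * 96.2000 * 0.9977534273 * 0.2862066204 = -0.7417229892
Term 3 = 0 (no dividend yield, q = 0)
Theta = -33.9399101653 + (-0.7417229892) + (0.0000000000) = -34.681633

Answer: Theta = -34.681633


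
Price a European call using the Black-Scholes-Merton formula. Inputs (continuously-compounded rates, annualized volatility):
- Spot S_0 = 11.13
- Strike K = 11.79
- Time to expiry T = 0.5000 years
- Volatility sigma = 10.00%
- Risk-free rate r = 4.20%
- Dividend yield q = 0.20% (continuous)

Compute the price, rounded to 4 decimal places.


d1 = (ln(S/K) + (r - q + 0.5*sigma^2) * T) / (sigma * sqrt(T)) = -0.49649572
d2 = d1 - sigma * sqrt(T) = -0.56720640
exp(-rT) = 0.97921896; exp(-qT) = 0.99900050
C = S_0 * exp(-qT) * N(d1) - K * exp(-rT) * N(d2)
N(d1) = 0.30977235; N(d2) = 0.28528698
C = 11.1300 * 0.99900050 * 0.30977235 - 11.7900 * 0.97921896 * 0.28528698 = 0.1507

Answer: Price = 0.1507


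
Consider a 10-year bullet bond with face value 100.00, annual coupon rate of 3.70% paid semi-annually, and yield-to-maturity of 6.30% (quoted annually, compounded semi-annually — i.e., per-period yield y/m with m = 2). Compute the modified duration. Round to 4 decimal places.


Answer: Modified duration = 7.9833

Derivation:
Coupon per period c = face * coupon_rate / m = 1.850000
Periods per year m = 2; per-period yield y/m = 0.031500
Number of cashflows N = 20
Cashflows (t years, CF_t, discount factor 1/(1+y/m)^(m*t), PV):
  t = 0.5000: CF_t = 1.850000, DF = 0.969462, PV = 1.793505
  t = 1.0000: CF_t = 1.850000, DF = 0.939856, PV = 1.738734
  t = 1.5000: CF_t = 1.850000, DF = 0.911155, PV = 1.685637
  t = 2.0000: CF_t = 1.850000, DF = 0.883330, PV = 1.634161
  t = 2.5000: CF_t = 1.850000, DF = 0.856355, PV = 1.584257
  t = 3.0000: CF_t = 1.850000, DF = 0.830204, PV = 1.535877
  t = 3.5000: CF_t = 1.850000, DF = 0.804851, PV = 1.488974
  t = 4.0000: CF_t = 1.850000, DF = 0.780272, PV = 1.443504
  t = 4.5000: CF_t = 1.850000, DF = 0.756444, PV = 1.399422
  t = 5.0000: CF_t = 1.850000, DF = 0.733344, PV = 1.356686
  t = 5.5000: CF_t = 1.850000, DF = 0.710949, PV = 1.315256
  t = 6.0000: CF_t = 1.850000, DF = 0.689238, PV = 1.275090
  t = 6.5000: CF_t = 1.850000, DF = 0.668190, PV = 1.236152
  t = 7.0000: CF_t = 1.850000, DF = 0.647785, PV = 1.198402
  t = 7.5000: CF_t = 1.850000, DF = 0.628003, PV = 1.161805
  t = 8.0000: CF_t = 1.850000, DF = 0.608825, PV = 1.126326
  t = 8.5000: CF_t = 1.850000, DF = 0.590232, PV = 1.091930
  t = 9.0000: CF_t = 1.850000, DF = 0.572208, PV = 1.058585
  t = 9.5000: CF_t = 1.850000, DF = 0.554734, PV = 1.026257
  t = 10.0000: CF_t = 101.850000, DF = 0.537793, PV = 54.774243
Price P = sum_t PV_t = 80.924801
First compute Macaulay numerator sum_t t * PV_t:
  t * PV_t at t = 0.5000: 0.896752
  t * PV_t at t = 1.0000: 1.738734
  t * PV_t at t = 1.5000: 2.528455
  t * PV_t at t = 2.0000: 3.268322
  t * PV_t at t = 2.5000: 3.960642
  t * PV_t at t = 3.0000: 4.607630
  t * PV_t at t = 3.5000: 5.211409
  t * PV_t at t = 4.0000: 5.774014
  t * PV_t at t = 4.5000: 6.297398
  t * PV_t at t = 5.0000: 6.783431
  t * PV_t at t = 5.5000: 7.233906
  t * PV_t at t = 6.0000: 7.650542
  t * PV_t at t = 6.5000: 8.034985
  t * PV_t at t = 7.0000: 8.388813
  t * PV_t at t = 7.5000: 8.713538
  t * PV_t at t = 8.0000: 9.010606
  t * PV_t at t = 8.5000: 9.281405
  t * PV_t at t = 9.0000: 9.527261
  t * PV_t at t = 9.5000: 9.749446
  t * PV_t at t = 10.0000: 547.742434
Macaulay duration D = 666.399722 / 80.924801 = 8.234802
Modified duration = D / (1 + y/m) = 8.234802 / (1 + 0.031500) = 7.983327


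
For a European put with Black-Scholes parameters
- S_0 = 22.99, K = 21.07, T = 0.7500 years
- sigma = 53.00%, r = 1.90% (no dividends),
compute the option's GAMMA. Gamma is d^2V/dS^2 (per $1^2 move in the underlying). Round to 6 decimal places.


d1 = 0.4505436944; d2 = -0.0084497696
phi(d1) = 0.3604387126; exp(-qT) = 1.0000000000; exp(-rT) = 0.9858510507
Gamma = exp(-qT) * phi(d1) / (S * sigma * sqrt(T)) = 1.0000000000 * 0.3604387126 / (22.9900 * 0.5300 * 0.8660254038) = 0.034157

Answer: Gamma = 0.034157


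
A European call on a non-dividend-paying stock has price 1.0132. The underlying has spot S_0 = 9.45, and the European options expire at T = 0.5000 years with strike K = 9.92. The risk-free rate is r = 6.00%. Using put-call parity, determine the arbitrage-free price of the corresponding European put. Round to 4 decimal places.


Answer: Put price = 1.1900

Derivation:
Put-call parity: C - P = S_0 * exp(-qT) - K * exp(-rT).
S_0 * exp(-qT) = 9.4500 * 1.00000000 = 9.45000000
K * exp(-rT) = 9.9200 * 0.97044553 = 9.62681969
P = C - S*exp(-qT) + K*exp(-rT)
P = 1.0132 - 9.45000000 + 9.62681969 = 1.1900


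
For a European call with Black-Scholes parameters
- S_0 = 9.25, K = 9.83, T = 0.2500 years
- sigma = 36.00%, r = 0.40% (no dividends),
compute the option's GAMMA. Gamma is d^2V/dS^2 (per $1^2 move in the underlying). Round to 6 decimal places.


Answer: Gamma = 0.232673

Derivation:
d1 = -0.2423076813; d2 = -0.4223076813
phi(d1) = 0.3874009641; exp(-qT) = 1.0000000000; exp(-rT) = 0.9990004998
Gamma = exp(-qT) * phi(d1) / (S * sigma * sqrt(T)) = 1.0000000000 * 0.3874009641 / (9.2500 * 0.3600 * 0.5000000000) = 0.232673


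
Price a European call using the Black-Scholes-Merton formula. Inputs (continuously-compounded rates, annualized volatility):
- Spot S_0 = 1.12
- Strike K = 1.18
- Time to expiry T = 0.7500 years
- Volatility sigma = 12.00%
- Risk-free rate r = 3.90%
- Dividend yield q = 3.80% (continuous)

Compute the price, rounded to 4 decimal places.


Answer: Price = 0.0231

Derivation:
d1 = (ln(S/K) + (r - q + 0.5*sigma^2) * T) / (sigma * sqrt(T)) = -0.44297924
d2 = d1 - sigma * sqrt(T) = -0.54690229
exp(-rT) = 0.97117364; exp(-qT) = 0.97190229
C = S_0 * exp(-qT) * N(d1) - K * exp(-rT) * N(d2)
N(d1) = 0.32889037; N(d2) = 0.29222293
C = 1.1200 * 0.97190229 * 0.32889037 - 1.1800 * 0.97117364 * 0.29222293 = 0.0231


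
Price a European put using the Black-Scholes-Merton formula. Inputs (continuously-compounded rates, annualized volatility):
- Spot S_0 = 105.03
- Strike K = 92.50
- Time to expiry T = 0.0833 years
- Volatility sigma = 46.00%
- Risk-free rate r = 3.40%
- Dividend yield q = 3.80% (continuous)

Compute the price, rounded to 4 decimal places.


Answer: Price = 1.1832

Derivation:
d1 = (ln(S/K) + (r - q + 0.5*sigma^2) * T) / (sigma * sqrt(T)) = 1.02073844
d2 = d1 - sigma * sqrt(T) = 0.88797444
exp(-rT) = 0.99717181; exp(-qT) = 0.99683960
P = K * exp(-rT) * N(-d2) - S_0 * exp(-qT) * N(-d1)
N(-d1) = 0.15368919; N(-d2) = 0.18727725
P = 92.5000 * 0.99717181 * 0.18727725 - 105.0300 * 0.99683960 * 0.15368919 = 1.1832


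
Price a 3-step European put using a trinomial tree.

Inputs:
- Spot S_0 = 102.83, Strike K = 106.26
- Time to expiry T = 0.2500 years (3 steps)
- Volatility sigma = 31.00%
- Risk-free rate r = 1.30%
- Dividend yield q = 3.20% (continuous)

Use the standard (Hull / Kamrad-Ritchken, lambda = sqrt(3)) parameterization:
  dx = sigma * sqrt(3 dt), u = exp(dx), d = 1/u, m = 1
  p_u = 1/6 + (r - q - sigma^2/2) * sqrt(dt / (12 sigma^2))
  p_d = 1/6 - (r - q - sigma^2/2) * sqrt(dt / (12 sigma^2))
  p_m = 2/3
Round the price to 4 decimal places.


dt = T/N = 0.083333; dx = sigma*sqrt(3*dt) = 0.155000
u = exp(dx) = 1.167658; d = 1/u = 0.856415
p_u = 0.148642, p_m = 0.666667, p_d = 0.184691
Discount per step: exp(-r*dt) = 0.998917
Stock lattice S(k, j) with j the centered position index:
  k=0: S(0,+0) = 102.8300
  k=1: S(1,-1) = 88.0652; S(1,+0) = 102.8300; S(1,+1) = 120.0703
  k=2: S(2,-2) = 75.4204; S(2,-1) = 88.0652; S(2,+0) = 102.8300; S(2,+1) = 120.0703; S(2,+2) = 140.2010
  k=3: S(3,-3) = 64.5911; S(3,-2) = 75.4204; S(3,-1) = 88.0652; S(3,+0) = 102.8300; S(3,+1) = 120.0703; S(3,+2) = 140.2010; S(3,+3) = 163.7068
Terminal payoffs V(N, j) = max(K - S_T, 0):
  V(3,-3) = 41.668867; V(3,-2) = 30.839649; V(3,-1) = 18.194827; V(3,+0) = 3.430000; V(3,+1) = 0.000000; V(3,+2) = 0.000000; V(3,+3) = 0.000000
Backward induction: V(k, j) = exp(-r*dt) * [p_u * V(k+1, j+1) + p_m * V(k+1, j) + p_d * V(k+1, j-1)]
  V(2,-2) = exp(-r*dt) * [p_u*18.194827 + p_m*30.839649 + p_d*41.668867] = 30.926627
  V(2,-1) = exp(-r*dt) * [p_u*3.430000 + p_m*18.194827 + p_d*30.839649] = 18.315677
  V(2,+0) = exp(-r*dt) * [p_u*0.000000 + p_m*3.430000 + p_d*18.194827] = 5.640971
  V(2,+1) = exp(-r*dt) * [p_u*0.000000 + p_m*0.000000 + p_d*3.430000] = 0.632804
  V(2,+2) = exp(-r*dt) * [p_u*0.000000 + p_m*0.000000 + p_d*0.000000] = 0.000000
  V(1,-1) = exp(-r*dt) * [p_u*5.640971 + p_m*18.315677 + p_d*30.926627] = 18.740492
  V(1,+0) = exp(-r*dt) * [p_u*0.632804 + p_m*5.640971 + p_d*18.315677] = 7.229610
  V(1,+1) = exp(-r*dt) * [p_u*0.000000 + p_m*0.632804 + p_d*5.640971] = 1.462120
  V(0,+0) = exp(-r*dt) * [p_u*1.462120 + p_m*7.229610 + p_d*18.740492] = 8.489069

Answer: Price = V(0,0) = 8.4891


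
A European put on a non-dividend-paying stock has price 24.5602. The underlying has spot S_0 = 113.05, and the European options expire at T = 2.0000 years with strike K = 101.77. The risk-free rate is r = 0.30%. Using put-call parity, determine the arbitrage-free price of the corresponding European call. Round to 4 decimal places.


Answer: Call price = 36.4490

Derivation:
Put-call parity: C - P = S_0 * exp(-qT) - K * exp(-rT).
S_0 * exp(-qT) = 113.0500 * 1.00000000 = 113.05000000
K * exp(-rT) = 101.7700 * 0.99401796 = 101.16120820
C = P + S*exp(-qT) - K*exp(-rT)
C = 24.5602 + 113.05000000 - 101.16120820 = 36.4490


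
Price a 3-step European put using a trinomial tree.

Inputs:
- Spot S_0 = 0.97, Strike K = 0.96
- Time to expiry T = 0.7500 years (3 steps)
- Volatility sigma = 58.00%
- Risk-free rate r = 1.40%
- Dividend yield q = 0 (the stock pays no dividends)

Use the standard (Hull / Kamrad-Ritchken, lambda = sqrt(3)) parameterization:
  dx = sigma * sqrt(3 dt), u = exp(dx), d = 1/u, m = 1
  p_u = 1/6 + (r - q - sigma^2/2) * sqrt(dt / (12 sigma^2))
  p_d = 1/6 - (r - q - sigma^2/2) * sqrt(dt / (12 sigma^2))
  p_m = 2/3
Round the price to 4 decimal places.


Answer: Price = V(0,0) = 0.1636

Derivation:
dt = T/N = 0.250000; dx = sigma*sqrt(3*dt) = 0.502295
u = exp(dx) = 1.652509; d = 1/u = 0.605140
p_u = 0.128293, p_m = 0.666667, p_d = 0.205041
Discount per step: exp(-r*dt) = 0.996506
Stock lattice S(k, j) with j the centered position index:
  k=0: S(0,+0) = 0.9700
  k=1: S(1,-1) = 0.5870; S(1,+0) = 0.9700; S(1,+1) = 1.6029
  k=2: S(2,-2) = 0.3552; S(2,-1) = 0.5870; S(2,+0) = 0.9700; S(2,+1) = 1.6029; S(2,+2) = 2.6489
  k=3: S(3,-3) = 0.2150; S(3,-2) = 0.3552; S(3,-1) = 0.5870; S(3,+0) = 0.9700; S(3,+1) = 1.6029; S(3,+2) = 2.6489; S(3,+3) = 4.3773
Terminal payoffs V(N, j) = max(K - S_T, 0):
  V(3,-3) = 0.745049; V(3,-2) = 0.604791; V(3,-1) = 0.373014; V(3,+0) = 0.000000; V(3,+1) = 0.000000; V(3,+2) = 0.000000; V(3,+3) = 0.000000
Backward induction: V(k, j) = exp(-r*dt) * [p_u * V(k+1, j+1) + p_m * V(k+1, j) + p_d * V(k+1, j-1)]
  V(2,-2) = exp(-r*dt) * [p_u*0.373014 + p_m*0.604791 + p_d*0.745049] = 0.601704
  V(2,-1) = exp(-r*dt) * [p_u*0.000000 + p_m*0.373014 + p_d*0.604791] = 0.371380
  V(2,+0) = exp(-r*dt) * [p_u*0.000000 + p_m*0.000000 + p_d*0.373014] = 0.076216
  V(2,+1) = exp(-r*dt) * [p_u*0.000000 + p_m*0.000000 + p_d*0.000000] = 0.000000
  V(2,+2) = exp(-r*dt) * [p_u*0.000000 + p_m*0.000000 + p_d*0.000000] = 0.000000
  V(1,-1) = exp(-r*dt) * [p_u*0.076216 + p_m*0.371380 + p_d*0.601704] = 0.379408
  V(1,+0) = exp(-r*dt) * [p_u*0.000000 + p_m*0.076216 + p_d*0.371380] = 0.126515
  V(1,+1) = exp(-r*dt) * [p_u*0.000000 + p_m*0.000000 + p_d*0.076216] = 0.015573
  V(0,+0) = exp(-r*dt) * [p_u*0.015573 + p_m*0.126515 + p_d*0.379408] = 0.163562


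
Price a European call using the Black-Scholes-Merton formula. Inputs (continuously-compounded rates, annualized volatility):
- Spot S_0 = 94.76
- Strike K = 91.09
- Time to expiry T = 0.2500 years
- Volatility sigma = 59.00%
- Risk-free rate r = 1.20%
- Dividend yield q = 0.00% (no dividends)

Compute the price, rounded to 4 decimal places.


Answer: Price = 12.9639

Derivation:
d1 = (ln(S/K) + (r - q + 0.5*sigma^2) * T) / (sigma * sqrt(T)) = 0.29156560
d2 = d1 - sigma * sqrt(T) = -0.00343440
exp(-rT) = 0.99700450; exp(-qT) = 1.00000000
C = S_0 * exp(-qT) * N(d1) - K * exp(-rT) * N(d2)
N(d1) = 0.61469061; N(d2) = 0.49862987
C = 94.7600 * 1.00000000 * 0.61469061 - 91.0900 * 0.99700450 * 0.49862987 = 12.9639


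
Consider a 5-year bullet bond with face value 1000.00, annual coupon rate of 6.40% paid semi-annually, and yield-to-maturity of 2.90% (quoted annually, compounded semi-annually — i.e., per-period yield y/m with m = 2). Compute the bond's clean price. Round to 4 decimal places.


Coupon per period c = face * coupon_rate / m = 32.000000
Periods per year m = 2; per-period yield y/m = 0.014500
Number of cashflows N = 10
Cashflows (t years, CF_t, discount factor 1/(1+y/m)^(m*t), PV):
  t = 0.5000: CF_t = 32.000000, DF = 0.985707, PV = 31.542632
  t = 1.0000: CF_t = 32.000000, DF = 0.971619, PV = 31.091801
  t = 1.5000: CF_t = 32.000000, DF = 0.957732, PV = 30.647413
  t = 2.0000: CF_t = 32.000000, DF = 0.944043, PV = 30.209377
  t = 2.5000: CF_t = 32.000000, DF = 0.930550, PV = 29.777602
  t = 3.0000: CF_t = 32.000000, DF = 0.917250, PV = 29.351998
  t = 3.5000: CF_t = 32.000000, DF = 0.904140, PV = 28.932477
  t = 4.0000: CF_t = 32.000000, DF = 0.891217, PV = 28.518952
  t = 4.5000: CF_t = 32.000000, DF = 0.878479, PV = 28.111338
  t = 5.0000: CF_t = 1032.000000, DF = 0.865923, PV = 893.632970
Price P = sum_t PV_t = 1161.816561

Answer: Price = 1161.8166


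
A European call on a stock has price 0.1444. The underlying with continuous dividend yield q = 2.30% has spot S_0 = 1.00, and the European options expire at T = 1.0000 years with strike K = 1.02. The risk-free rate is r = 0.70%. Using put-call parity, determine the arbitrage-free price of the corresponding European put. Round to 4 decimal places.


Answer: Put price = 0.1800

Derivation:
Put-call parity: C - P = S_0 * exp(-qT) - K * exp(-rT).
S_0 * exp(-qT) = 1.0000 * 0.97726248 = 0.97726248
K * exp(-rT) = 1.0200 * 0.99302444 = 1.01288493
P = C - S*exp(-qT) + K*exp(-rT)
P = 0.1444 - 0.97726248 + 1.01288493 = 0.1800


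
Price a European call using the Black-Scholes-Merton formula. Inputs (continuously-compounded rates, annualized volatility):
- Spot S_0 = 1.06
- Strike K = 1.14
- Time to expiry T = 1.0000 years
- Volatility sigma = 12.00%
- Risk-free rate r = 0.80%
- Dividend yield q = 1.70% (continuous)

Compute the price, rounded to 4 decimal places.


d1 = (ln(S/K) + (r - q + 0.5*sigma^2) * T) / (sigma * sqrt(T)) = -0.62132795
d2 = d1 - sigma * sqrt(T) = -0.74132795
exp(-rT) = 0.99203191; exp(-qT) = 0.98314368
C = S_0 * exp(-qT) * N(d1) - K * exp(-rT) * N(d2)
N(d1) = 0.26719193; N(d2) = 0.22924731
C = 1.0600 * 0.98314368 * 0.26719193 - 1.1400 * 0.99203191 * 0.22924731 = 0.0192

Answer: Price = 0.0192


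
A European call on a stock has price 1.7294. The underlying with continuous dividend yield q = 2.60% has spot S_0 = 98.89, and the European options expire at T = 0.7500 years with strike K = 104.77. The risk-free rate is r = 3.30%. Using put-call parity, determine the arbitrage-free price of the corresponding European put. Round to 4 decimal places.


Answer: Put price = 6.9578

Derivation:
Put-call parity: C - P = S_0 * exp(-qT) - K * exp(-rT).
S_0 * exp(-qT) = 98.8900 * 0.98068890 = 96.98032485
K * exp(-rT) = 104.7700 * 0.97555377 = 102.20876848
P = C - S*exp(-qT) + K*exp(-rT)
P = 1.7294 - 96.98032485 + 102.20876848 = 6.9578


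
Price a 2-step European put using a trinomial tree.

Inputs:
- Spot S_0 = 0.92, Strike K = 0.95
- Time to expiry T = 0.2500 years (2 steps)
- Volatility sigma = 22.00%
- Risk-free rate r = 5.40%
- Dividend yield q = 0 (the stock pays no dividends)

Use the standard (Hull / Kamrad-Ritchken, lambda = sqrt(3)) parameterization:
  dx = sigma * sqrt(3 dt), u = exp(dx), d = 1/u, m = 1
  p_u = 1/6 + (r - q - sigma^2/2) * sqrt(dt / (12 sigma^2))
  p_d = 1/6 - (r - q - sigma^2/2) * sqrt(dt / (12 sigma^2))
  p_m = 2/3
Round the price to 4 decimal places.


dt = T/N = 0.125000; dx = sigma*sqrt(3*dt) = 0.134722
u = exp(dx) = 1.144219; d = 1/u = 0.873959
p_u = 0.180491, p_m = 0.666667, p_d = 0.152842
Discount per step: exp(-r*dt) = 0.993273
Stock lattice S(k, j) with j the centered position index:
  k=0: S(0,+0) = 0.9200
  k=1: S(1,-1) = 0.8040; S(1,+0) = 0.9200; S(1,+1) = 1.0527
  k=2: S(2,-2) = 0.7027; S(2,-1) = 0.8040; S(2,+0) = 0.9200; S(2,+1) = 1.0527; S(2,+2) = 1.2045
Terminal payoffs V(N, j) = max(K - S_T, 0):
  V(2,-2) = 0.247300; V(2,-1) = 0.145958; V(2,+0) = 0.030000; V(2,+1) = 0.000000; V(2,+2) = 0.000000
Backward induction: V(k, j) = exp(-r*dt) * [p_u * V(k+1, j+1) + p_m * V(k+1, j) + p_d * V(k+1, j-1)]
  V(1,-1) = exp(-r*dt) * [p_u*0.030000 + p_m*0.145958 + p_d*0.247300] = 0.139572
  V(1,+0) = exp(-r*dt) * [p_u*0.000000 + p_m*0.030000 + p_d*0.145958] = 0.042024
  V(1,+1) = exp(-r*dt) * [p_u*0.000000 + p_m*0.000000 + p_d*0.030000] = 0.004554
  V(0,+0) = exp(-r*dt) * [p_u*0.004554 + p_m*0.042024 + p_d*0.139572] = 0.049833

Answer: Price = V(0,0) = 0.0498


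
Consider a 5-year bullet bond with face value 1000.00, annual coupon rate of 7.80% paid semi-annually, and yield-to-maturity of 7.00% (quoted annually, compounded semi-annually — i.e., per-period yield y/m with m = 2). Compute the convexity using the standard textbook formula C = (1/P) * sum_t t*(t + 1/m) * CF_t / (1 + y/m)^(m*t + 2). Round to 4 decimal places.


Answer: Convexity = 20.5898

Derivation:
Coupon per period c = face * coupon_rate / m = 39.000000
Periods per year m = 2; per-period yield y/m = 0.035000
Number of cashflows N = 10
Cashflows (t years, CF_t, discount factor 1/(1+y/m)^(m*t), PV):
  t = 0.5000: CF_t = 39.000000, DF = 0.966184, PV = 37.681159
  t = 1.0000: CF_t = 39.000000, DF = 0.933511, PV = 36.406917
  t = 1.5000: CF_t = 39.000000, DF = 0.901943, PV = 35.175766
  t = 2.0000: CF_t = 39.000000, DF = 0.871442, PV = 33.986247
  t = 2.5000: CF_t = 39.000000, DF = 0.841973, PV = 32.836954
  t = 3.0000: CF_t = 39.000000, DF = 0.813501, PV = 31.726525
  t = 3.5000: CF_t = 39.000000, DF = 0.785991, PV = 30.653647
  t = 4.0000: CF_t = 39.000000, DF = 0.759412, PV = 29.617051
  t = 4.5000: CF_t = 39.000000, DF = 0.733731, PV = 28.615508
  t = 5.0000: CF_t = 1039.000000, DF = 0.708919, PV = 736.566647
Price P = sum_t PV_t = 1033.266421
Convexity numerator sum_t t*(t + 1/m) * CF_t / (1+y/m)^(m*t + 2):
  t = 0.5000: term = 17.587883
  t = 1.0000: term = 50.979370
  t = 1.5000: term = 98.510861
  t = 2.0000: term = 158.632626
  t = 2.5000: term = 229.902356
  t = 3.0000: term = 310.979032
  t = 3.5000: term = 400.617111
  t = 4.0000: term = 497.661007
  t = 4.5000: term = 601.039864
  t = 5.0000: term = 18908.803290
Convexity = (1/P) * sum = 21274.713400 / 1033.266421 = 20.589766


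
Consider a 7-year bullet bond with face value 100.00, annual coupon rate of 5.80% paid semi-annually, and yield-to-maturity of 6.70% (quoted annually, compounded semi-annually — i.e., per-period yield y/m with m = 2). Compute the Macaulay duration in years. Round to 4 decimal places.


Answer: Macaulay duration = 5.8162 years

Derivation:
Coupon per period c = face * coupon_rate / m = 2.900000
Periods per year m = 2; per-period yield y/m = 0.033500
Number of cashflows N = 14
Cashflows (t years, CF_t, discount factor 1/(1+y/m)^(m*t), PV):
  t = 0.5000: CF_t = 2.900000, DF = 0.967586, PV = 2.805999
  t = 1.0000: CF_t = 2.900000, DF = 0.936222, PV = 2.715045
  t = 1.5000: CF_t = 2.900000, DF = 0.905876, PV = 2.627039
  t = 2.0000: CF_t = 2.900000, DF = 0.876512, PV = 2.541886
  t = 2.5000: CF_t = 2.900000, DF = 0.848101, PV = 2.459493
  t = 3.0000: CF_t = 2.900000, DF = 0.820611, PV = 2.379771
  t = 3.5000: CF_t = 2.900000, DF = 0.794011, PV = 2.302633
  t = 4.0000: CF_t = 2.900000, DF = 0.768274, PV = 2.227995
  t = 4.5000: CF_t = 2.900000, DF = 0.743371, PV = 2.155776
  t = 5.0000: CF_t = 2.900000, DF = 0.719275, PV = 2.085899
  t = 5.5000: CF_t = 2.900000, DF = 0.695961, PV = 2.018286
  t = 6.0000: CF_t = 2.900000, DF = 0.673402, PV = 1.952865
  t = 6.5000: CF_t = 2.900000, DF = 0.651574, PV = 1.889565
  t = 7.0000: CF_t = 102.900000, DF = 0.630454, PV = 64.873696
Price P = sum_t PV_t = 95.035947
Macaulay numerator sum_t t * PV_t:
  t * PV_t at t = 0.5000: 1.403000
  t * PV_t at t = 1.0000: 2.715045
  t * PV_t at t = 1.5000: 3.940559
  t * PV_t at t = 2.0000: 5.083772
  t * PV_t at t = 2.5000: 6.148733
  t * PV_t at t = 3.0000: 7.139312
  t * PV_t at t = 3.5000: 8.059214
  t * PV_t at t = 4.0000: 8.911979
  t * PV_t at t = 4.5000: 9.700993
  t * PV_t at t = 5.0000: 10.429493
  t * PV_t at t = 5.5000: 11.100573
  t * PV_t at t = 6.0000: 11.717190
  t * PV_t at t = 6.5000: 12.282170
  t * PV_t at t = 7.0000: 454.115872
Macaulay duration D = (sum_t t * PV_t) / P = 552.747903 / 95.035947 = 5.816198
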